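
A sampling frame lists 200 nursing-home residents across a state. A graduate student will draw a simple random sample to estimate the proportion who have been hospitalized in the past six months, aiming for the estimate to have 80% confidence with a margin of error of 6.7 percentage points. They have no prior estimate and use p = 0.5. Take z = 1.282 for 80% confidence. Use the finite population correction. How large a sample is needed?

64

Unadjusted: n₀ = 1.282² × 0.50 × 0.50 / 0.067² ≈ 91.53, so n₀ = 92.
Finite population correction with N = 200: n = n₀ / (1 + (n₀−1)/N) = 92 / (1 + 91/200) = 92 / 1.4550 ≈ 63.23.
Rounding up, n = 64.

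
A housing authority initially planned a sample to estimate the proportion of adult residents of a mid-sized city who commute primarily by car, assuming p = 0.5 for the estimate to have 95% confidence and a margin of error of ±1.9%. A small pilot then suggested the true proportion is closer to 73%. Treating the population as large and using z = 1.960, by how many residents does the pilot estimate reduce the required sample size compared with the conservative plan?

563

Conservative (p = 0.5): n = 1.960² × 0.25 / 0.019² ≈ 2660.39 → 2661.
Using p = 0.73: p(1−p) = 0.1971, so n = 1.960² × 0.1971 / 0.019² ≈ 2097.45 → 2098.
Reduction: 2661 − 2098 = 563.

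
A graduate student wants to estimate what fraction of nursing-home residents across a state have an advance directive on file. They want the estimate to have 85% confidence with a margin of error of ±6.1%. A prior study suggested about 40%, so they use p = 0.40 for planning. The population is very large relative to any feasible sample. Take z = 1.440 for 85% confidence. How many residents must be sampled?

With p = 0.40, p(1−p) = 0.2400.
n = z²·p(1−p)/E² = 1.440² × 0.2400 / 0.061² = 2.0736 × 0.2400 / 0.003721 ≈ 133.74.
Rounding up gives n = 134.

134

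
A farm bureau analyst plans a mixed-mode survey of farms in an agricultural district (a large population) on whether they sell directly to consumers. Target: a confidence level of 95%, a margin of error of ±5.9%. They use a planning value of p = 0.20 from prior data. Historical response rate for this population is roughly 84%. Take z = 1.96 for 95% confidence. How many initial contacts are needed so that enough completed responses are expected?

Completed interviews needed: n₀ = 1.96² × 0.1600 / 0.059² ≈ 176.57 → 177.
At an 84% response rate, contacts needed = 177 / 0.84 ≈ 210.71 → 211.

211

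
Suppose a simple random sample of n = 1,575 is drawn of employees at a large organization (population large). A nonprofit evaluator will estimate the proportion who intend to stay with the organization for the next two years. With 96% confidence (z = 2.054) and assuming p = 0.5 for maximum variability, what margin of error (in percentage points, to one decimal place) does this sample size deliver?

2.6

SE(p̂) = √[p(1−p)/n] = √[0.2500/1575] = 0.01260.
E = z × SE = 2.054 × 0.01260 = 0.02588, or 2.6 percentage points.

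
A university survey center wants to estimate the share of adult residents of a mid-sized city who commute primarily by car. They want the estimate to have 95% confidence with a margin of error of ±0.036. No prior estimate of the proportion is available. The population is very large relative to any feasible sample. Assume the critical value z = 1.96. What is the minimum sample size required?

742

With no prior estimate, use p = 0.5, giving p(1−p) = 0.25.
n = z²·p(1−p)/E² = 1.96² × 0.2500 / 0.036² = 3.8416 × 0.2500 / 0.001296 ≈ 741.05.
Rounding up gives n = 742.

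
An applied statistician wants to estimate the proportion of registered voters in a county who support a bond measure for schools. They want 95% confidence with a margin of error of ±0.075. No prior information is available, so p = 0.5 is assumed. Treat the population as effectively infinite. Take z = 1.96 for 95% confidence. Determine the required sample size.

171

With p = 0.5, p(1−p) = 0.25.
n = z²·p(1−p)/E² = 1.96² × 0.2500 / 0.075² = 3.8416 × 0.2500 / 0.005625 ≈ 170.74.
Rounding up gives n = 171.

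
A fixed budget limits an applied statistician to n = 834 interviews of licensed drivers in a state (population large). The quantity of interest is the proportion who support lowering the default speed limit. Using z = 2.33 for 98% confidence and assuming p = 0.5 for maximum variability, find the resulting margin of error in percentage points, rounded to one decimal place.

4.0

SE(p̂) = √[p(1−p)/n] = √[0.2500/834] = 0.01731.
E = z × SE = 2.33 × 0.01731 = 0.04034, or 4.0 percentage points.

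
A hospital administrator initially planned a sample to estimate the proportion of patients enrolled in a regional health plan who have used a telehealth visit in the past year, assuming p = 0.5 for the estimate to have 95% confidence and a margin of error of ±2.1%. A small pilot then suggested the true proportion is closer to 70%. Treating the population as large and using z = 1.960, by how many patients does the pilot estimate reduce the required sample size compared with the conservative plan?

Conservative (p = 0.5): n = 1.960² × 0.25 / 0.021² ≈ 2177.78 → 2178.
Using p = 0.70: p(1−p) = 0.2100, so n = 1.960² × 0.2100 / 0.021² ≈ 1829.33 → 1830.
Reduction: 2178 − 1830 = 348.

348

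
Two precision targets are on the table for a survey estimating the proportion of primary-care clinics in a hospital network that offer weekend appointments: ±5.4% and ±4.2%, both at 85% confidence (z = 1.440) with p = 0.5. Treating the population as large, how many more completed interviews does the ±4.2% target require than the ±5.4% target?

116

At ±5.4%: n = 1.440² × 0.2500 / 0.054² ≈ 177.78 → 178.
At ±4.2%: n = 1.440² × 0.2500 / 0.042² ≈ 293.88 → 294.
Additional respondents: 294 − 178 = 116.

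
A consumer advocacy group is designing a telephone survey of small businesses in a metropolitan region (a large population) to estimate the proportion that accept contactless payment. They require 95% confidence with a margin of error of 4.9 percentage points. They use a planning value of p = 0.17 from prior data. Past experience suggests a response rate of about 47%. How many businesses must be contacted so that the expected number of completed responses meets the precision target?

For 95% confidence, z = 1.960.
Completed interviews needed: n₀ = 1.960² × 0.1411 / 0.049² ≈ 225.76 → 226.
At a 47% response rate, contacts needed = 226 / 0.47 ≈ 480.85 → 481.

481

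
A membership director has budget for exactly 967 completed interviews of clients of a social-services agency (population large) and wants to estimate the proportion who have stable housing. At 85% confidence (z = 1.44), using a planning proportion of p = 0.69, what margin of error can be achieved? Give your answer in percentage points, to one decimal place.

SE(p̂) = √[p(1−p)/n] = √[0.2139/967] = 0.01487.
E = z × SE = 1.44 × 0.01487 = 0.02142, or 2.1 percentage points.

2.1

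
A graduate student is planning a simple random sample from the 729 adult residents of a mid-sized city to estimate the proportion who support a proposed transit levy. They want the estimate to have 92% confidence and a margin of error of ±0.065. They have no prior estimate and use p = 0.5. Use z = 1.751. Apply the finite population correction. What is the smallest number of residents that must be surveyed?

Unadjusted: n₀ = 1.751² × 0.50 × 0.50 / 0.065² ≈ 181.42, so n₀ = 182.
Finite population correction with N = 729: n = n₀ / (1 + (n₀−1)/N) = 182 / (1 + 181/729) = 182 / 1.2483 ≈ 145.80.
Rounding up, n = 146.

146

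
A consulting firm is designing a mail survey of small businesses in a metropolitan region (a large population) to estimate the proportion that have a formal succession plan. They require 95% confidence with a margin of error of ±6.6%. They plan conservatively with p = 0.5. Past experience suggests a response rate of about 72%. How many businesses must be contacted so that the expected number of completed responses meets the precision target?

For 95% confidence, z = 1.960.
Completed interviews needed: n₀ = 1.960² × 0.2500 / 0.066² ≈ 220.48 → 221.
At a 72% response rate, contacts needed = 221 / 0.72 ≈ 306.94 → 307.

307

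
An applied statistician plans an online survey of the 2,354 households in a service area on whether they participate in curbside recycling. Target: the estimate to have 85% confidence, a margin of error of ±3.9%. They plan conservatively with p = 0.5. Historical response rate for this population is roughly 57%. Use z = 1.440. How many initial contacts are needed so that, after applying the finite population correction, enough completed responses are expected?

523

Completed interviews needed (unadjusted): n₀ = 1.440² × 0.2500 / 0.039² ≈ 340.83 → 341.
FPC for N = 2,354: n = 341 / (1 + 340/2354) = 341 / 1.1444 ≈ 297.96 → 298.
At a 57% response rate, contacts needed = 298 / 0.57 ≈ 522.81 → 523.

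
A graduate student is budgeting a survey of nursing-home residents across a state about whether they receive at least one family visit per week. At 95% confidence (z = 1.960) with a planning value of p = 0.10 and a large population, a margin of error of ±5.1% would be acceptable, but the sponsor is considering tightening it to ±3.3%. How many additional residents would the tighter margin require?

At ±5.1%: n = 1.960² × 0.0900 / 0.051² ≈ 132.93 → 133.
At ±3.3%: n = 1.960² × 0.0900 / 0.033² ≈ 317.49 → 318.
Additional respondents: 318 − 133 = 185.

185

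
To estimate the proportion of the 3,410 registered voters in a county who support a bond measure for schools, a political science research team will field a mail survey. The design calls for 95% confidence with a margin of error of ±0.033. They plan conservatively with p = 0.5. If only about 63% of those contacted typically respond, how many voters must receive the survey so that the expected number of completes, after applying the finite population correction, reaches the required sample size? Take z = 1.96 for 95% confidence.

Completed interviews needed (unadjusted): n₀ = 1.96² × 0.2500 / 0.033² ≈ 881.91 → 882.
FPC for N = 3,410: n = 882 / (1 + 881/3410) = 882 / 1.2584 ≈ 700.91 → 701.
At a 63% response rate, contacts needed = 701 / 0.63 ≈ 1112.70 → 1113.

1113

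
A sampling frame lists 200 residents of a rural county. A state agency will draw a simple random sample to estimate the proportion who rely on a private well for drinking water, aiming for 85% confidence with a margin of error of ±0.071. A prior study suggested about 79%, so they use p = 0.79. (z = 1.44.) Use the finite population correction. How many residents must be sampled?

52

Unadjusted: n₀ = 1.44² × 0.79 × 0.21 / 0.071² ≈ 68.24, so n₀ = 69.
Finite population correction with N = 200: n = n₀ / (1 + (n₀−1)/N) = 69 / (1 + 68/200) = 69 / 1.3400 ≈ 51.49.
Rounding up, n = 52.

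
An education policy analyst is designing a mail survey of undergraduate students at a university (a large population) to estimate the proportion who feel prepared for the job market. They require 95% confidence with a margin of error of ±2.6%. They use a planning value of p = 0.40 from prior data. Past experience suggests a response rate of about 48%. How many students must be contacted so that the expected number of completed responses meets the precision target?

For 95% confidence, z = 1.960.
Completed interviews needed: n₀ = 1.960² × 0.2400 / 0.026² ≈ 1363.88 → 1364.
At a 48% response rate, contacts needed = 1364 / 0.48 ≈ 2841.67 → 2842.

2842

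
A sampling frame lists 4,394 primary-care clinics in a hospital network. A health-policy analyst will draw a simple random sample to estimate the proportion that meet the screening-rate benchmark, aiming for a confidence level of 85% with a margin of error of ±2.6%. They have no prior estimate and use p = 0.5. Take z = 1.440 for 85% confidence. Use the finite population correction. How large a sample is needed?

Unadjusted: n₀ = 1.440² × 0.50 × 0.50 / 0.026² ≈ 766.86, so n₀ = 767.
Finite population correction with N = 4,394: n = n₀ / (1 + (n₀−1)/N) = 767 / (1 + 766/4394) = 767 / 1.1743 ≈ 653.14.
Rounding up, n = 654.

654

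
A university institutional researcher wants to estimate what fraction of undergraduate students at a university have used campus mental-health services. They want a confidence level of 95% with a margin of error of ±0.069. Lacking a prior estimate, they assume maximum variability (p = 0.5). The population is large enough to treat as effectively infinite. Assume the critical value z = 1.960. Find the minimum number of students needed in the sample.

With p = 0.5, p(1−p) = 0.25.
n = z²·p(1−p)/E² = 1.960² × 0.2500 / 0.069² = 3.8416 × 0.2500 / 0.004761 ≈ 201.72.
Rounding up gives n = 202.

202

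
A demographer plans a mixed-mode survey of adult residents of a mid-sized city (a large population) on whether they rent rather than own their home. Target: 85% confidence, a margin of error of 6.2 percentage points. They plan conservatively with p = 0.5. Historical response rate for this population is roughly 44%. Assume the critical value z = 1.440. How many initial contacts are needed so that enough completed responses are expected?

Completed interviews needed: n₀ = 1.440² × 0.2500 / 0.062² ≈ 134.86 → 135.
At a 44% response rate, contacts needed = 135 / 0.44 ≈ 306.82 → 307.

307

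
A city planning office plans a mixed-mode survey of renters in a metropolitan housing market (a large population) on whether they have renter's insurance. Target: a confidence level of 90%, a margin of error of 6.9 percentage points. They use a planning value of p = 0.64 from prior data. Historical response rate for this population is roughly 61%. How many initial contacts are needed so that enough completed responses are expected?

For 90% confidence, z = 1.645.
Completed interviews needed: n₀ = 1.645² × 0.2304 / 0.069² ≈ 130.95 → 131.
At a 61% response rate, contacts needed = 131 / 0.61 ≈ 214.75 → 215.

215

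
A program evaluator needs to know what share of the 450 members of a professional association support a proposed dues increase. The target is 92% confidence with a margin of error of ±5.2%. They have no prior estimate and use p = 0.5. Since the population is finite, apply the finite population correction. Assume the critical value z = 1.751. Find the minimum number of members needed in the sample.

Unadjusted: n₀ = 1.751² × 0.50 × 0.50 / 0.052² ≈ 283.47, so n₀ = 284.
Finite population correction with N = 450: n = n₀ / (1 + (n₀−1)/N) = 284 / (1 + 283/450) = 284 / 1.6289 ≈ 174.35.
Rounding up, n = 175.

175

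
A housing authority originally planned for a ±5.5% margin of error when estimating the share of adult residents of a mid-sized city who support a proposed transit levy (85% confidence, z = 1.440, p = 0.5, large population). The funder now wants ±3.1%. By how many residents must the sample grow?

368

At ±5.5%: n = 1.440² × 0.2500 / 0.055² ≈ 171.37 → 172.
At ±3.1%: n = 1.440² × 0.2500 / 0.031² ≈ 539.44 → 540.
Additional respondents: 540 − 172 = 368.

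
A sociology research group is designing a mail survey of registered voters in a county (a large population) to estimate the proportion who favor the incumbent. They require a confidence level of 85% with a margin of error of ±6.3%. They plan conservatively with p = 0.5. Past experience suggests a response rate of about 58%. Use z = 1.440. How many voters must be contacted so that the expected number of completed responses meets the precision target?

226

Completed interviews needed: n₀ = 1.440² × 0.2500 / 0.063² ≈ 130.61 → 131.
At a 58% response rate, contacts needed = 131 / 0.58 ≈ 225.86 → 226.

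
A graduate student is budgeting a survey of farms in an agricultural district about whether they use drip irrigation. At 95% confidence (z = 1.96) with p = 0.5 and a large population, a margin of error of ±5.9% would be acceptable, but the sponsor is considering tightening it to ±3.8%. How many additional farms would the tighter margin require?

390

At ±5.9%: n = 1.96² × 0.2500 / 0.059² ≈ 275.90 → 276.
At ±3.8%: n = 1.96² × 0.2500 / 0.038² ≈ 665.10 → 666.
Additional respondents: 666 − 276 = 390.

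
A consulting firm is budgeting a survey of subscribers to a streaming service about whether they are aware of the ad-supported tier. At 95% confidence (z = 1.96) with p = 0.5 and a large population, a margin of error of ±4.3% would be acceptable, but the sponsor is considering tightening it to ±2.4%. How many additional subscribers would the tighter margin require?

1148

At ±4.3%: n = 1.96² × 0.2500 / 0.043² ≈ 519.42 → 520.
At ±2.4%: n = 1.96² × 0.2500 / 0.024² ≈ 1667.36 → 1668.
Additional respondents: 1668 − 520 = 1148.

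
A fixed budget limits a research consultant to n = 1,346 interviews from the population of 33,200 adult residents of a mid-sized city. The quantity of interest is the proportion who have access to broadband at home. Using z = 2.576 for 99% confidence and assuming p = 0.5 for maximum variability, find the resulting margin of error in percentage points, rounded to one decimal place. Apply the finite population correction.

3.4

Finite-population factor: (N−n)/(N−1) = (33200−1346)/(33200−1) = 0.9595.
SE(p̂) = √[p(1−p)/n · (N−n)/(N−1)] = √[0.2500/1346 × 0.9595] = 0.01335.
E = z × SE = 2.576 × 0.01335 = 0.03439 ≈ 3.4 percentage points.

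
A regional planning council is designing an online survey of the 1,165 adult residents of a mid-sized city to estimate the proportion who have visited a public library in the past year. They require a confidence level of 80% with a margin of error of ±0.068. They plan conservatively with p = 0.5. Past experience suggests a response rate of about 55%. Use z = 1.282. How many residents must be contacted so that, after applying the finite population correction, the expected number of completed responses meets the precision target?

Completed interviews needed (unadjusted): n₀ = 1.282² × 0.2500 / 0.068² ≈ 88.86 → 89.
FPC for N = 1,165: n = 89 / (1 + 88/1165) = 89 / 1.0755 ≈ 82.75 → 83.
At a 55% response rate, contacts needed = 83 / 0.55 ≈ 150.91 → 151.

151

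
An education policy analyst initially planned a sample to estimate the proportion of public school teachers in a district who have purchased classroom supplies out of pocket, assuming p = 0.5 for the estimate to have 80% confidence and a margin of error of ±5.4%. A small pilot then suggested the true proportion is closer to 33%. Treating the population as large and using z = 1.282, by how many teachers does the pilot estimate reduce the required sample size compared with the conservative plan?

Conservative (p = 0.5): n = 1.282² × 0.25 / 0.054² ≈ 140.91 → 141.
Using p = 0.33: p(1−p) = 0.2211, so n = 1.282² × 0.2211 / 0.054² ≈ 124.62 → 125.
Reduction: 141 − 125 = 16.

16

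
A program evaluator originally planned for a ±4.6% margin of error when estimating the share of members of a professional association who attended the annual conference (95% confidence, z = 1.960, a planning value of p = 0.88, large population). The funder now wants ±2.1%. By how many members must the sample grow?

At ±4.6%: n = 1.960² × 0.1056 / 0.046² ≈ 191.72 → 192.
At ±2.1%: n = 1.960² × 0.1056 / 0.021² ≈ 919.89 → 920.
Additional respondents: 920 − 192 = 728.

728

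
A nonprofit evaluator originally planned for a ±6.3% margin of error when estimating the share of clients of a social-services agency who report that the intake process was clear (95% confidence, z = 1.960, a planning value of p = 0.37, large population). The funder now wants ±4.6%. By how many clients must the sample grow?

198

At ±6.3%: n = 1.960² × 0.2331 / 0.063² ≈ 225.62 → 226.
At ±4.6%: n = 1.960² × 0.2331 / 0.046² ≈ 423.19 → 424.
Additional respondents: 424 − 226 = 198.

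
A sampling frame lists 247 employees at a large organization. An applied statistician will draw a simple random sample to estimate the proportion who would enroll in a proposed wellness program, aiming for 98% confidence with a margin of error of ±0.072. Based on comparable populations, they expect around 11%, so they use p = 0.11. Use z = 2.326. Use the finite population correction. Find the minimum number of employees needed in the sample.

Unadjusted: n₀ = 2.326² × 0.11 × 0.89 / 0.072² ≈ 102.17, so n₀ = 103.
Finite population correction with N = 247: n = n₀ / (1 + (n₀−1)/N) = 103 / (1 + 102/247) = 103 / 1.4130 ≈ 72.90.
Rounding up, n = 73.

73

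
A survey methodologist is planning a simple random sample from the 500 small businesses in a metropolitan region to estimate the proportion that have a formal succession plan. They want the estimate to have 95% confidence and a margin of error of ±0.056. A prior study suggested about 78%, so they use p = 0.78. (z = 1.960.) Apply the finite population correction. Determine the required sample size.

149

Unadjusted: n₀ = 1.960² × 0.78 × 0.22 / 0.056² ≈ 210.21, so n₀ = 211.
Finite population correction with N = 500: n = n₀ / (1 + (n₀−1)/N) = 211 / (1 + 210/500) = 211 / 1.4200 ≈ 148.59.
Rounding up, n = 149.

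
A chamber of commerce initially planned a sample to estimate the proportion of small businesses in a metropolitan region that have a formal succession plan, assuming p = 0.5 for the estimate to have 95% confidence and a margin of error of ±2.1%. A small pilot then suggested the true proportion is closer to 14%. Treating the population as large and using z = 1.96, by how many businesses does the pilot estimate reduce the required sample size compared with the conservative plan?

1129

Conservative (p = 0.5): n = 1.96² × 0.25 / 0.021² ≈ 2177.78 → 2178.
Using p = 0.14: p(1−p) = 0.1204, so n = 1.96² × 0.1204 / 0.021² ≈ 1048.82 → 1049.
Reduction: 2178 − 1049 = 1129.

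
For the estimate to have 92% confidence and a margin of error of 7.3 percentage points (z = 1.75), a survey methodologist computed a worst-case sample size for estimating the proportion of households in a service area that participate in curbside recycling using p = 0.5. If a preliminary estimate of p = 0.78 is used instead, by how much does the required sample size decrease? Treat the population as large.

Conservative (p = 0.5): n = 1.75² × 0.25 / 0.073² ≈ 143.67 → 144.
Using p = 0.78: p(1−p) = 0.1716, so n = 1.75² × 0.1716 / 0.073² ≈ 98.62 → 99.
Reduction: 144 − 99 = 45.

45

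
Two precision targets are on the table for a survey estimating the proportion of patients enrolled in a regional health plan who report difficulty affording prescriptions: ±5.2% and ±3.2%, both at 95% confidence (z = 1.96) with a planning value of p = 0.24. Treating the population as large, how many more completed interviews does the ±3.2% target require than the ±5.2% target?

425

At ±5.2%: n = 1.96² × 0.1824 / 0.052² ≈ 259.14 → 260.
At ±3.2%: n = 1.96² × 0.1824 / 0.032² ≈ 684.28 → 685.
Additional respondents: 685 − 260 = 425.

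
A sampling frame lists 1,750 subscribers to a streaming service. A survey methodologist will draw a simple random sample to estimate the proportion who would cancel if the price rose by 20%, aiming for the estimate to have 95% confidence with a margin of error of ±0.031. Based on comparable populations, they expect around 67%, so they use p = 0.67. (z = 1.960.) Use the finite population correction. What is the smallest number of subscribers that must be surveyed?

Unadjusted: n₀ = 1.960² × 0.67 × 0.33 / 0.031² ≈ 883.85, so n₀ = 884.
Finite population correction with N = 1,750: n = n₀ / (1 + (n₀−1)/N) = 884 / (1 + 883/1750) = 884 / 1.5046 ≈ 587.54.
Rounding up, n = 588.

588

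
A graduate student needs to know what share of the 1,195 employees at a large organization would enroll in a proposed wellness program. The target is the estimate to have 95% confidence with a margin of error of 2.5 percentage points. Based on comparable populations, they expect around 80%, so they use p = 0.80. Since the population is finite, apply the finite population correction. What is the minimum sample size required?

For 95% confidence, z = 1.96.
Unadjusted: n₀ = 1.96² × 0.80 × 0.20 / 0.025² ≈ 983.45, so n₀ = 984.
Finite population correction with N = 1,195: n = n₀ / (1 + (n₀−1)/N) = 984 / (1 + 983/1195) = 984 / 1.8226 ≈ 539.89.
Rounding up, n = 540.

540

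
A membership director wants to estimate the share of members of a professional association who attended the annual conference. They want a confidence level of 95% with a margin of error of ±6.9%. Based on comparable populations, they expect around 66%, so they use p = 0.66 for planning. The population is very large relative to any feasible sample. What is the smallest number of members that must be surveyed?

For 95% confidence, z = 1.960.
With p = 0.66, p(1−p) = 0.2244.
n = z²·p(1−p)/E² = 1.960² × 0.2244 / 0.069² = 3.8416 × 0.2244 / 0.004761 ≈ 181.07.
Rounding up gives n = 182.

182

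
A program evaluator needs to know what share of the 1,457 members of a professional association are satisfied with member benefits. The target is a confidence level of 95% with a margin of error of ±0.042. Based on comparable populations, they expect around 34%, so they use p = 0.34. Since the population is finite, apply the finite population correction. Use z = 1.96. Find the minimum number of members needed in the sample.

367

Unadjusted: n₀ = 1.96² × 0.34 × 0.66 / 0.042² ≈ 488.69, so n₀ = 489.
Finite population correction with N = 1,457: n = n₀ / (1 + (n₀−1)/N) = 489 / (1 + 488/1457) = 489 / 1.3349 ≈ 366.31.
Rounding up, n = 367.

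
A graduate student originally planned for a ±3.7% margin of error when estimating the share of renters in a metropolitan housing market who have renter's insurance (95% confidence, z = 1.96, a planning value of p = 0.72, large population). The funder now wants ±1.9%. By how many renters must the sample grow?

At ±3.7%: n = 1.96² × 0.2016 / 0.037² ≈ 565.72 → 566.
At ±1.9%: n = 1.96² × 0.2016 / 0.019² ≈ 2145.34 → 2146.
Additional respondents: 2146 − 566 = 1580.

1580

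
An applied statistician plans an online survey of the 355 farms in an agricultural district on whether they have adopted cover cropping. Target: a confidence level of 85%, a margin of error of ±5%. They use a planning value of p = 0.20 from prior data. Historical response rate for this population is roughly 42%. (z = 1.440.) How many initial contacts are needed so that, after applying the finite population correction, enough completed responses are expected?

Completed interviews needed (unadjusted): n₀ = 1.440² × 0.1600 / 0.050² ≈ 132.71 → 133.
FPC for N = 355: n = 133 / (1 + 132/355) = 133 / 1.3718 ≈ 96.95 → 97.
At a 42% response rate, contacts needed = 97 / 0.42 ≈ 230.95 → 231.

231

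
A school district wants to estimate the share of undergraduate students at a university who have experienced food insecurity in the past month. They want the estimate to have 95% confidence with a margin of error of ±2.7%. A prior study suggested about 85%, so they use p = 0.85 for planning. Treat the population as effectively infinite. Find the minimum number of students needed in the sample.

672

For 95% confidence, z = 1.960.
With p = 0.85, p(1−p) = 0.1275.
n = z²·p(1−p)/E² = 1.960² × 0.1275 / 0.027² = 3.8416 × 0.1275 / 0.000729 ≈ 671.88.
Rounding up gives n = 672.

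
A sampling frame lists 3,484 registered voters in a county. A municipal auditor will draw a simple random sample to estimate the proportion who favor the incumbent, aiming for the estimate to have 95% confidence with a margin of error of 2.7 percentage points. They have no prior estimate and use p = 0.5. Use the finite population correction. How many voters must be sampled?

957

For 95% confidence, z = 1.960.
Unadjusted: n₀ = 1.960² × 0.50 × 0.50 / 0.027² ≈ 1317.42, so n₀ = 1318.
Finite population correction with N = 3,484: n = n₀ / (1 + (n₀−1)/N) = 1318 / (1 + 1317/3484) = 1318 / 1.3780 ≈ 956.45.
Rounding up, n = 957.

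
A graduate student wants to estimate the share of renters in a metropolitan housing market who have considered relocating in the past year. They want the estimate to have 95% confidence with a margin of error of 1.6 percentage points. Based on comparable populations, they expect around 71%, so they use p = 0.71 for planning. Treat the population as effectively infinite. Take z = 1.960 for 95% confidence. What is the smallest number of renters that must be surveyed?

3090

With p = 0.71, p(1−p) = 0.2059.
n = z²·p(1−p)/E² = 1.960² × 0.2059 / 0.016² = 3.8416 × 0.2059 / 0.000256 ≈ 3089.79.
Rounding up gives n = 3090.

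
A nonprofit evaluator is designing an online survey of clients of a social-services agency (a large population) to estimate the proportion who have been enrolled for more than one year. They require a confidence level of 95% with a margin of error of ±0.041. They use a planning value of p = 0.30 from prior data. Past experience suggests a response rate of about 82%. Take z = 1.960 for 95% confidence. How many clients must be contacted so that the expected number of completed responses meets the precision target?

586

Completed interviews needed: n₀ = 1.960² × 0.2100 / 0.041² ≈ 479.91 → 480.
At an 82% response rate, contacts needed = 480 / 0.82 ≈ 585.37 → 586.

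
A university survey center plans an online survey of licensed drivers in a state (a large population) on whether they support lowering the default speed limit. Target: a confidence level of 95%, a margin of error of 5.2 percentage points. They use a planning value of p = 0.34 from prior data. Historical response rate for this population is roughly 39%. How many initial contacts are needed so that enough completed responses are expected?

For 95% confidence, z = 1.960.
Completed interviews needed: n₀ = 1.960² × 0.2244 / 0.052² ≈ 318.81 → 319.
At a 39% response rate, contacts needed = 319 / 0.39 ≈ 817.95 → 818.

818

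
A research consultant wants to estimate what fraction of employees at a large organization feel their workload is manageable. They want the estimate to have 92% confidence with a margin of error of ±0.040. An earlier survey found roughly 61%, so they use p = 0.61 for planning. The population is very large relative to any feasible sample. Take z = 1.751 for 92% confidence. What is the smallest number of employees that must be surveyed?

456

With p = 0.61, p(1−p) = 0.2379.
n = z²·p(1−p)/E² = 1.751² × 0.2379 / 0.040² = 3.0660 × 0.2379 / 0.001600 ≈ 455.88.
Rounding up gives n = 456.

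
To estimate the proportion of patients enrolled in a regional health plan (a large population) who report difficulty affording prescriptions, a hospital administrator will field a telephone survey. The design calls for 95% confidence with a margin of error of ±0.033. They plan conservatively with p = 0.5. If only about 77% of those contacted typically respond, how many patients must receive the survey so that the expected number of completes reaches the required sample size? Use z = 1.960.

Completed interviews needed: n₀ = 1.960² × 0.2500 / 0.033² ≈ 881.91 → 882.
At a 77% response rate, contacts needed = 882 / 0.77 ≈ 1145.45 → 1146.

1146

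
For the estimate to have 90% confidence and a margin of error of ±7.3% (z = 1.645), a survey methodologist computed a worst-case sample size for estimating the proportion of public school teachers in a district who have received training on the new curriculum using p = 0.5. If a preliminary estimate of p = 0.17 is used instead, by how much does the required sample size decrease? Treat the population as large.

Conservative (p = 0.5): n = 1.645² × 0.25 / 0.073² ≈ 126.95 → 127.
Using p = 0.17: p(1−p) = 0.1411, so n = 1.645² × 0.1411 / 0.073² ≈ 71.65 → 72.
Reduction: 127 − 72 = 55.

55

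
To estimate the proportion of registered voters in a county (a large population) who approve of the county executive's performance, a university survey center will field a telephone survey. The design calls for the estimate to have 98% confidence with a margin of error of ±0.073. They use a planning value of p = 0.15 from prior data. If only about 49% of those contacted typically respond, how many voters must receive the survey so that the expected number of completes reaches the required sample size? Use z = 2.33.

266

Completed interviews needed: n₀ = 2.33² × 0.1275 / 0.073² ≈ 129.89 → 130.
At a 49% response rate, contacts needed = 130 / 0.49 ≈ 265.31 → 266.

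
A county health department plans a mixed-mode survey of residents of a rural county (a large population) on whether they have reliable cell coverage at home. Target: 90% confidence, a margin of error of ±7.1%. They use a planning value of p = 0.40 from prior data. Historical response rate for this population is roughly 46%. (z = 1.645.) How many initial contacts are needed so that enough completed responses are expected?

Completed interviews needed: n₀ = 1.645² × 0.2400 / 0.071² ≈ 128.83 → 129.
At a 46% response rate, contacts needed = 129 / 0.46 ≈ 280.43 → 281.

281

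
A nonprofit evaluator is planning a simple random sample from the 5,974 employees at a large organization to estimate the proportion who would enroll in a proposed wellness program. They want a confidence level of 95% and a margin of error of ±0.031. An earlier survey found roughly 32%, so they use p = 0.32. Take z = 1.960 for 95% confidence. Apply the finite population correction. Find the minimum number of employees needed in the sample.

760

Unadjusted: n₀ = 1.960² × 0.32 × 0.68 / 0.031² ≈ 869.86, so n₀ = 870.
Finite population correction with N = 5,974: n = n₀ / (1 + (n₀−1)/N) = 870 / (1 + 869/5974) = 870 / 1.1455 ≈ 759.52.
Rounding up, n = 760.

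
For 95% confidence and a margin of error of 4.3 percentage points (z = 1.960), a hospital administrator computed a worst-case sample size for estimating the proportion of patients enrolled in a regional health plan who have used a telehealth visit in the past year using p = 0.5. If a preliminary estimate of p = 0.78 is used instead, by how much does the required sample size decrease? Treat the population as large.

Conservative (p = 0.5): n = 1.960² × 0.25 / 0.043² ≈ 519.42 → 520.
Using p = 0.78: p(1−p) = 0.1716, so n = 1.960² × 0.1716 / 0.043² ≈ 356.53 → 357.
Reduction: 520 − 357 = 163.

163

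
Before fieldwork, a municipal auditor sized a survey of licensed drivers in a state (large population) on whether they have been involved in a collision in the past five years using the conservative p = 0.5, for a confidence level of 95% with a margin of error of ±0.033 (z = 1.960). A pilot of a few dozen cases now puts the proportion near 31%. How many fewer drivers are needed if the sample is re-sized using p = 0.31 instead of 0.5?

127

Conservative (p = 0.5): n = 1.960² × 0.25 / 0.033² ≈ 881.91 → 882.
Using p = 0.31: p(1−p) = 0.2139, so n = 1.960² × 0.2139 / 0.033² ≈ 754.56 → 755.
Reduction: 882 − 755 = 127.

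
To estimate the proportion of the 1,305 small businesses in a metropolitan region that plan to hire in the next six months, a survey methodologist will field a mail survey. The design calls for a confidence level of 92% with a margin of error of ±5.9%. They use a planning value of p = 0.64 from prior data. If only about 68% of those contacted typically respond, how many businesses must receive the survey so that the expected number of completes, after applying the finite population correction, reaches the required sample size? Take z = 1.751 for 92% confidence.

Completed interviews needed (unadjusted): n₀ = 1.751² × 0.2304 / 0.059² ≈ 202.93 → 203.
FPC for N = 1,305: n = 203 / (1 + 202/1305) = 203 / 1.1548 ≈ 175.79 → 176.
At a 68% response rate, contacts needed = 176 / 0.68 ≈ 258.82 → 259.

259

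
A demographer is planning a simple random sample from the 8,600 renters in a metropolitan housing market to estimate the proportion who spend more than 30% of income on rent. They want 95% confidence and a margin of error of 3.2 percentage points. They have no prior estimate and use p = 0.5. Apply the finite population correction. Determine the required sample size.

For 95% confidence, z = 1.960.
Unadjusted: n₀ = 1.960² × 0.50 × 0.50 / 0.032² ≈ 937.89, so n₀ = 938.
Finite population correction with N = 8,600: n = n₀ / (1 + (n₀−1)/N) = 938 / (1 + 937/8600) = 938 / 1.1090 ≈ 845.84.
Rounding up, n = 846.

846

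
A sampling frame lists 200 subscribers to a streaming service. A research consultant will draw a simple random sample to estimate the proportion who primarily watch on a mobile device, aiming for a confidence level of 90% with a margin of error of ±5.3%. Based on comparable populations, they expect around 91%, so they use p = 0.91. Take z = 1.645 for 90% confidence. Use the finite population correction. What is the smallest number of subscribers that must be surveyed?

Unadjusted: n₀ = 1.645² × 0.91 × 0.09 / 0.053² ≈ 78.90, so n₀ = 79.
Finite population correction with N = 200: n = n₀ / (1 + (n₀−1)/N) = 79 / (1 + 78/200) = 79 / 1.3900 ≈ 56.83.
Rounding up, n = 57.

57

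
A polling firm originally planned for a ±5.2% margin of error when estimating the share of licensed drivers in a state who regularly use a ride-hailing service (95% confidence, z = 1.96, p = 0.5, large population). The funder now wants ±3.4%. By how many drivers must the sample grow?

At ±5.2%: n = 1.96² × 0.2500 / 0.052² ≈ 355.18 → 356.
At ±3.4%: n = 1.96² × 0.2500 / 0.034² ≈ 830.80 → 831.
Additional respondents: 831 − 356 = 475.

475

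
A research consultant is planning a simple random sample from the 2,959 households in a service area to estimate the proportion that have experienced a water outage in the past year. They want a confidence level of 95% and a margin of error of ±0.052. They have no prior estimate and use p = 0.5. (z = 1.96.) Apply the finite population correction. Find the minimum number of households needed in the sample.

Unadjusted: n₀ = 1.96² × 0.50 × 0.50 / 0.052² ≈ 355.18, so n₀ = 356.
Finite population correction with N = 2,959: n = n₀ / (1 + (n₀−1)/N) = 356 / (1 + 355/2959) = 356 / 1.1200 ≈ 317.86.
Rounding up, n = 318.

318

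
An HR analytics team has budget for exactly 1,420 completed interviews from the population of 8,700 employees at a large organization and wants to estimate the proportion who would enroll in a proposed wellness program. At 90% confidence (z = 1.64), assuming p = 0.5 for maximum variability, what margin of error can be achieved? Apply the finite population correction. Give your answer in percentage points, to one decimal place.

2.0

Finite-population factor: (N−n)/(N−1) = (8700−1420)/(8700−1) = 0.8369.
SE(p̂) = √[p(1−p)/n · (N−n)/(N−1)] = √[0.2500/1420 × 0.8369] = 0.01214.
E = z × SE = 1.64 × 0.01214 = 0.01991 ≈ 2.0 percentage points.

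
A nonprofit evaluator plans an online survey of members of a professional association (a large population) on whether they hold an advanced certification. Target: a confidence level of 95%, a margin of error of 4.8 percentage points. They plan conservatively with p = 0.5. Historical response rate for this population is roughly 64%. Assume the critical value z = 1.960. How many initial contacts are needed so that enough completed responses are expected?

Completed interviews needed: n₀ = 1.960² × 0.2500 / 0.048² ≈ 416.84 → 417.
At a 64% response rate, contacts needed = 417 / 0.64 ≈ 651.56 → 652.

652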